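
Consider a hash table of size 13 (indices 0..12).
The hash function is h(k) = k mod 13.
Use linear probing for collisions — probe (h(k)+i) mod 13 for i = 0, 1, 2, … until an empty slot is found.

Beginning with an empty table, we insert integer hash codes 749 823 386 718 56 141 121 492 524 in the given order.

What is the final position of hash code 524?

Insert 749: h=8, slot 8 empty => index 8.
Insert 823: h=4, slot 4 empty => index 4.
Insert 386: h=9, slot 9 empty => index 9.
Insert 718: h=3, slot 3 empty => index 3.
Insert 56: h=4, slot 4 occupied => index 5.
Insert 141: h=11, slot 11 empty => index 11.
Insert 121: h=4, slots 4,5 occupied => index 6.
Insert 492: h=11, slot 11 occupied => index 12.
Insert 524: h=4, slots 4,5,6 occupied => index 7.
Table: [., ., ., 718, 823, 56, 121, 524, 749, 386, ., 141, 492]

7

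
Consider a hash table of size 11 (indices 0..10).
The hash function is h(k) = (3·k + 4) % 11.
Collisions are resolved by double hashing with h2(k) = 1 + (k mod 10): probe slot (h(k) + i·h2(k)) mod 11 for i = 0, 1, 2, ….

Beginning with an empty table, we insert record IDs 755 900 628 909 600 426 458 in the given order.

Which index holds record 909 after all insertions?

2

755 hashes to 3; slot 3 is free => place at 3.
900 hashes to 9; slot 9 is free => place at 9.
628 hashes to 7; slot 7 is free => place at 7.
909 hashes to 3, h2=10; 3 taken => place at 2.
600 hashes to 0; slot 0 is free => place at 0.
426 hashes to 6; slot 6 is free => place at 6.
458 hashes to 3, h2=9; 3 taken => place at 1.
Table: [600, 458, 909, 755, ∅, ∅, 426, 628, ∅, 900, ∅]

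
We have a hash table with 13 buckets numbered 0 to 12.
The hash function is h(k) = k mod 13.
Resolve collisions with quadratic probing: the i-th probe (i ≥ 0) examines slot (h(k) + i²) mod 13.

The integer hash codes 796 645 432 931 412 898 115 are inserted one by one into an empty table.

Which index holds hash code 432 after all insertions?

4

796 hashes to 3; slot 3 is free → place at 3.
645 hashes to 8; slot 8 is free → place at 8.
432 hashes to 3; 3 taken → place at 4.
931 hashes to 8; 8 taken → place at 9.
412 hashes to 9; 9 taken → place at 10.
898 hashes to 1; slot 1 is free → place at 1.
115 hashes to 11; slot 11 is free → place at 11.
Table: [∅, 898, ∅, 796, 432, ∅, ∅, ∅, 645, 931, 412, 115, ∅]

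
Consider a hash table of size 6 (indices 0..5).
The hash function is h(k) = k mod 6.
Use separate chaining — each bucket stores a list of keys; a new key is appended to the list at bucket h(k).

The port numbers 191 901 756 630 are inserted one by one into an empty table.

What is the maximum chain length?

2

191 → bucket 5
901 → bucket 1
756 → bucket 0
630 → bucket 0 (collision)
Final buckets:
0: 756 -> 630
1: 901
2: —
3: —
4: —
5: 191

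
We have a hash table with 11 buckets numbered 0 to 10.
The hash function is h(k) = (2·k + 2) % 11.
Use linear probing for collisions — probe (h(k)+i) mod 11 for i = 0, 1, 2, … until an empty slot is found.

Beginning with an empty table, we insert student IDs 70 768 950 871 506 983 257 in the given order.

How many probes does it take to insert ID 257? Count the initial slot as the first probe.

70: h=10 -> slot 10
768: h=9 -> slot 9
950: h=10, probe 10,0 -> slot 0
871: h=6 -> slot 6
506: h=2 -> slot 2
983: h=10, probe 10,0,1 -> slot 1
257: h=10, probe 10,0,1,2,3 -> slot 3
Table: [950, 983, 506, 257, _, _, 871, _, _, 768, 70]

5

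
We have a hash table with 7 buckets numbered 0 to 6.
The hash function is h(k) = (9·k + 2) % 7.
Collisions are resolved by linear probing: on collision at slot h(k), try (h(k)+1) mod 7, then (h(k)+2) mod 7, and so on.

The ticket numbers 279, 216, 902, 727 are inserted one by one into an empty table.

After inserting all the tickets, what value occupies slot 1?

216

Insert 279: h=0, slot 0 empty -> index 0.
Insert 216: h=0, slot 0 occupied -> index 1.
Insert 902: h=0, slots 0,1 occupied -> index 2.
Insert 727: h=0, slots 0,1,2 occupied -> index 3.
Table: [279, 216, 902, 727, —, —, —]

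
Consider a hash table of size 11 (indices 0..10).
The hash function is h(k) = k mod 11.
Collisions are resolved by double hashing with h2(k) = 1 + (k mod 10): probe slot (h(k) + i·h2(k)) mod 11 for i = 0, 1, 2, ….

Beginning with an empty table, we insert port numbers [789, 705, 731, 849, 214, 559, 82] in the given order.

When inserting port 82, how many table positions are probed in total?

789: h=8 → slot 8
705: h=1 → slot 1
731: h=5 → slot 5
849: h=2 → slot 2
214: h=5, h2=5, probe 5,10 → slot 10
559: h=9 → slot 9
82: h=5, h2=3, probe 5,8,0 → slot 0
Table: [82, 705, 849, —, —, 731, —, —, 789, 559, 214]

3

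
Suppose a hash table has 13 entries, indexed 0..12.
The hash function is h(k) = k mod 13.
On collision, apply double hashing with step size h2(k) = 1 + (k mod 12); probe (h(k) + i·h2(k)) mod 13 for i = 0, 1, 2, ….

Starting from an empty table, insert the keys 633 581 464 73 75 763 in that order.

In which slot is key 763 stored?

633: h=9 → slot 9
581: h=9, h2=6, probe 9,2 → slot 2
464: h=9, h2=9, probe 9,5 → slot 5
73: h=8 → slot 8
75: h=10 → slot 10
763: h=9, h2=8, probe 9,4 → slot 4
Table: [-, -, 581, -, 763, 464, -, -, 73, 633, 75, -, -]

4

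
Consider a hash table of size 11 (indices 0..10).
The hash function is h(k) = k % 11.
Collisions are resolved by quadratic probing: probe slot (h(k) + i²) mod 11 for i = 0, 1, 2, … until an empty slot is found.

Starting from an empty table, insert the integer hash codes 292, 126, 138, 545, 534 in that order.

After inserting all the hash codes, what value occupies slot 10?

Insert 292: h=6, slot 6 empty => index 6.
Insert 126: h=5, slot 5 empty => index 5.
Insert 138: h=6, slot 6 occupied => index 7.
Insert 545: h=6, slots 6,7 occupied => index 10.
Insert 534: h=6, slots 6,7,10 occupied => index 4.
Table: [-, -, -, -, 534, 126, 292, 138, -, -, 545]

545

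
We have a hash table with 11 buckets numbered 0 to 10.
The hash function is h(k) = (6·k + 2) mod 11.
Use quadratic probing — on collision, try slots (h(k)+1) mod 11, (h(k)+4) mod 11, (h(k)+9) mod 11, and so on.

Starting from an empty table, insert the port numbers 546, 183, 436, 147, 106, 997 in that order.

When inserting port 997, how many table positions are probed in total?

6

546 hashes to 0; slot 0 is free => place at 0.
183 hashes to 0; 0 taken => place at 1.
436 hashes to 0; 0,1 taken => place at 4.
147 hashes to 4; 4 taken => place at 5.
106 hashes to 0; 0,1,4 taken => place at 9.
997 hashes to 0; 0,1,4,9,5 taken => place at 3.
Table: [546, 183, —, 997, 436, 147, —, —, —, 106, —]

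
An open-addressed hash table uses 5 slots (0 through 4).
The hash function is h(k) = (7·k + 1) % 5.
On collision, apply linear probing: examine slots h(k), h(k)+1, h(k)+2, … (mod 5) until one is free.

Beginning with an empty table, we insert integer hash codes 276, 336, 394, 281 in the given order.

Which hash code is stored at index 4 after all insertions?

336

276: h=3 → slot 3
336: h=3, probe 3,4 → slot 4
394: h=4, probe 4,0 → slot 0
281: h=3, probe 3,4,0,1 → slot 1
Table: [394, 281, —, 276, 336]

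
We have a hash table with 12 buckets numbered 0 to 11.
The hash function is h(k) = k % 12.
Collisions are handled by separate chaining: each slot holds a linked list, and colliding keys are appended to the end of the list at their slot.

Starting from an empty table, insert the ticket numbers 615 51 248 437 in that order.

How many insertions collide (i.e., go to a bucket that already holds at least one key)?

1

615 → bucket 3
51 → bucket 3 (collision)
248 → bucket 8
437 → bucket 5
Final buckets:
0: .
1: .
2: .
3: 615 -> 51
4: .
5: 437
6: .
7: .
8: 248
9: .
10: .
11: .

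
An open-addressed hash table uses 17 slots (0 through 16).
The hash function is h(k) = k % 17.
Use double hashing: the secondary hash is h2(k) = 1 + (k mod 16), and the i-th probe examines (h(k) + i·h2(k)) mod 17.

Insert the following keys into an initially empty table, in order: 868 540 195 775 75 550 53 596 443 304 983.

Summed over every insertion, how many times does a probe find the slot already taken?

5

868: h=1 -> slot 1
540: h=13 -> slot 13
195: h=8 -> slot 8
775: h=10 -> slot 10
75: h=7 -> slot 7
550: h=6 -> slot 6
53: h=2 -> slot 2
596: h=1, h2=5, probe 1,6,11 -> slot 11
443: h=1, h2=12, probe 1,13,8,3 -> slot 3
304: h=15 -> slot 15
983: h=14 -> slot 14
Table: [_, 868, 53, 443, _, _, 550, 75, 195, _, 775, 596, _, 540, 983, 304, _]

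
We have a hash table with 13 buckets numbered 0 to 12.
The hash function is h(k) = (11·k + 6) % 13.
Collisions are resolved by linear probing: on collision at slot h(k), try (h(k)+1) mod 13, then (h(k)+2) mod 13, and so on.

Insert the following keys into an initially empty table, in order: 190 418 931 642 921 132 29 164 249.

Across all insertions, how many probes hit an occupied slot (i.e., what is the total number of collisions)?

190: h=3 => slot 3
418: h=2 => slot 2
931: h=3, probe 3,4 => slot 4
642: h=9 => slot 9
921: h=10 => slot 10
132: h=2, probe 2,3,4,5 => slot 5
29: h=0 => slot 0
164: h=3, probe 3,4,5,6 => slot 6
249: h=2, probe 2,3,4,5,6,7 => slot 7
Table: [29, ., 418, 190, 931, 132, 164, 249, ., 642, 921, ., .]

12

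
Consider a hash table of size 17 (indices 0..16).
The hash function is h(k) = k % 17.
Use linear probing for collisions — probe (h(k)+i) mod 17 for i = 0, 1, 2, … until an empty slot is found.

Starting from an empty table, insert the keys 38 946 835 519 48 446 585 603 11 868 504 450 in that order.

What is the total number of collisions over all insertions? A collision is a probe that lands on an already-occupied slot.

38: h=4 => slot 4
946: h=11 => slot 11
835: h=2 => slot 2
519: h=9 => slot 9
48: h=14 => slot 14
446: h=4, probe 4,5 => slot 5
585: h=7 => slot 7
603: h=8 => slot 8
11: h=11, probe 11,12 => slot 12
868: h=1 => slot 1
504: h=11, probe 11,12,13 => slot 13
450: h=8, probe 8,9,10 => slot 10
Table: [_, 868, 835, _, 38, 446, _, 585, 603, 519, 450, 946, 11, 504, 48, _, _]

6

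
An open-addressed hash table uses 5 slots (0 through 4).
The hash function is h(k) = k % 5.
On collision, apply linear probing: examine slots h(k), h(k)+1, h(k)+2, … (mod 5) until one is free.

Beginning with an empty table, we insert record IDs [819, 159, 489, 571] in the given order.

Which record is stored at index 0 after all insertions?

819: h=4 → slot 4
159: h=4, probe 4,0 → slot 0
489: h=4, probe 4,0,1 → slot 1
571: h=1, probe 1,2 → slot 2
Table: [159, 489, 571, -, 819]

159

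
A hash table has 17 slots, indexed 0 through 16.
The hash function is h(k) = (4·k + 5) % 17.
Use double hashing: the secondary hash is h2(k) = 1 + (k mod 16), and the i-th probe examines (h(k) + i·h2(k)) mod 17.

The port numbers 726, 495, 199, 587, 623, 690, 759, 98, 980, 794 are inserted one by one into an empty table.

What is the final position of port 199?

10

726: h=2 => slot 2
495: h=13 => slot 13
199: h=2, h2=8, probe 2,10 => slot 10
587: h=7 => slot 7
623: h=15 => slot 15
690: h=11 => slot 11
759: h=15, h2=8, probe 15,6 => slot 6
98: h=6, h2=3, probe 6,9 => slot 9
980: h=15, h2=5, probe 15,3 => slot 3
794: h=2, h2=11, probe 2,13,7,1 => slot 1
Table: [-, 794, 726, 980, -, -, 759, 587, -, 98, 199, 690, -, 495, -, 623, -]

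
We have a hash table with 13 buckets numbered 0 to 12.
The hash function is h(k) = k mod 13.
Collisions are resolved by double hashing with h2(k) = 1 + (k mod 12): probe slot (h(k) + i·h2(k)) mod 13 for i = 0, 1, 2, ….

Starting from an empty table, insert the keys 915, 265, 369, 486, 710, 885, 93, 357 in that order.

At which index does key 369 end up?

2

915 hashes to 5; slot 5 is free => place at 5.
265 hashes to 5, h2=2; 5 taken => place at 7.
369 hashes to 5, h2=10; 5 taken => place at 2.
486 hashes to 5, h2=7; 5 taken => place at 12.
710 hashes to 8; slot 8 is free => place at 8.
885 hashes to 1; slot 1 is free => place at 1.
93 hashes to 2, h2=10; 2,12 taken => place at 9.
357 hashes to 6; slot 6 is free => place at 6.
Table: [., 885, 369, ., ., 915, 357, 265, 710, 93, ., ., 486]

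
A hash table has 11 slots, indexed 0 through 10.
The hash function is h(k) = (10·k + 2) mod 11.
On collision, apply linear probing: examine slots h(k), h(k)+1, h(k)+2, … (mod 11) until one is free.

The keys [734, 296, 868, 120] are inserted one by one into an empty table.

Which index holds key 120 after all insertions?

6

734: h=5 → slot 5
296: h=3 → slot 3
868: h=3, probe 3,4 → slot 4
120: h=3, probe 3,4,5,6 → slot 6
Table: [∅, ∅, ∅, 296, 868, 734, 120, ∅, ∅, ∅, ∅]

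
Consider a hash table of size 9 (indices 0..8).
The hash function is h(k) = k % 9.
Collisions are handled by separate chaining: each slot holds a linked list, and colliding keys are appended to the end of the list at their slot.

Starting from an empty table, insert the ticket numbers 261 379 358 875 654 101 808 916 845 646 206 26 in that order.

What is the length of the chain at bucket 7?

261 -> bucket 0
379 -> bucket 1
358 -> bucket 7
875 -> bucket 2
654 -> bucket 6
101 -> bucket 2 (collision)
808 -> bucket 7 (collision)
916 -> bucket 7 (collision)
845 -> bucket 8
646 -> bucket 7 (collision)
206 -> bucket 8 (collision)
26 -> bucket 8 (collision)
Final buckets:
0: 261
1: 379
2: 875 -> 101
3: ∅
4: ∅
5: ∅
6: 654
7: 358 -> 808 -> 916 -> 646
8: 845 -> 206 -> 26

4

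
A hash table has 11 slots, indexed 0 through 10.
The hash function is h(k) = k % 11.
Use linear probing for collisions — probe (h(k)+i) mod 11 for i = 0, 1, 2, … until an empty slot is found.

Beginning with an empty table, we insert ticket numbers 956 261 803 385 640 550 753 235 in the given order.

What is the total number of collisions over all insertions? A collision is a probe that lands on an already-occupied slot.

4

956: h=10 -> slot 10
261: h=8 -> slot 8
803: h=0 -> slot 0
385: h=0, probe 0,1 -> slot 1
640: h=2 -> slot 2
550: h=0, probe 0,1,2,3 -> slot 3
753: h=5 -> slot 5
235: h=4 -> slot 4
Table: [803, 385, 640, 550, 235, 753, ∅, ∅, 261, ∅, 956]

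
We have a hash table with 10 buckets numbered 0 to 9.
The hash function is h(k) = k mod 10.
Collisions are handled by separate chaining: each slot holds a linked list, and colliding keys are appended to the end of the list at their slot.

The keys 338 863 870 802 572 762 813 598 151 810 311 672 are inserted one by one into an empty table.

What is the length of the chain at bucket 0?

338 → bucket 8
863 → bucket 3
870 → bucket 0
802 → bucket 2
572 → bucket 2 (collision)
762 → bucket 2 (collision)
813 → bucket 3 (collision)
598 → bucket 8 (collision)
151 → bucket 1
810 → bucket 0 (collision)
311 → bucket 1 (collision)
672 → bucket 2 (collision)
Final buckets:
0: 870 -> 810
1: 151 -> 311
2: 802 -> 572 -> 762 -> 672
3: 863 -> 813
4: ∅
5: ∅
6: ∅
7: ∅
8: 338 -> 598
9: ∅

2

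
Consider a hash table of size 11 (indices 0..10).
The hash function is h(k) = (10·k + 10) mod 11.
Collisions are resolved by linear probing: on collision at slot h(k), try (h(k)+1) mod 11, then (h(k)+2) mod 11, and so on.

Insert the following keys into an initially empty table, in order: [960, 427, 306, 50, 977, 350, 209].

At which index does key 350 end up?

960: h=7 -> slot 7
427: h=1 -> slot 1
306: h=1, probe 1,2 -> slot 2
50: h=4 -> slot 4
977: h=1, probe 1,2,3 -> slot 3
350: h=1, probe 1,2,3,4,5 -> slot 5
209: h=10 -> slot 10
Table: [-, 427, 306, 977, 50, 350, -, 960, -, -, 209]

5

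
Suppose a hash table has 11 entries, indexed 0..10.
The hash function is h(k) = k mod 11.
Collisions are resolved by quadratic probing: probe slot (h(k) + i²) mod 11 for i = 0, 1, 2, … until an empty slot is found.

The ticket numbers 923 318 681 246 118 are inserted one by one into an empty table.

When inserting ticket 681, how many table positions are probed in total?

3

Insert 923: h=10, slot 10 empty -> index 10.
Insert 318: h=10, slot 10 occupied -> index 0.
Insert 681: h=10, slots 10,0 occupied -> index 3.
Insert 246: h=4, slot 4 empty -> index 4.
Insert 118: h=8, slot 8 empty -> index 8.
Table: [318, _, _, 681, 246, _, _, _, 118, _, 923]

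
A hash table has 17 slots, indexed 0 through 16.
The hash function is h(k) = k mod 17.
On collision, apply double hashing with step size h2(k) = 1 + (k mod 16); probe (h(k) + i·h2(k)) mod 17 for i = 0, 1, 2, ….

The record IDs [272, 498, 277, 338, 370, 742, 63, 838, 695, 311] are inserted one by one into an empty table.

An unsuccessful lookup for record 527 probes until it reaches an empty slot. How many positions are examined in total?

2

272: h=0 -> slot 0
498: h=5 -> slot 5
277: h=5, h2=6, probe 5,11 -> slot 11
338: h=15 -> slot 15
370: h=13 -> slot 13
742: h=11, h2=7, probe 11,1 -> slot 1
63: h=12 -> slot 12
838: h=5, h2=7, probe 5,12,2 -> slot 2
695: h=15, h2=8, probe 15,6 -> slot 6
311: h=5, h2=8, probe 5,13,4 -> slot 4
Table: [272, 742, 838, —, 311, 498, 695, —, —, —, —, 277, 63, 370, —, 338, —]
Lookup 527: h=0, h2=16, probe 0,16 → slot 16 empty, not found.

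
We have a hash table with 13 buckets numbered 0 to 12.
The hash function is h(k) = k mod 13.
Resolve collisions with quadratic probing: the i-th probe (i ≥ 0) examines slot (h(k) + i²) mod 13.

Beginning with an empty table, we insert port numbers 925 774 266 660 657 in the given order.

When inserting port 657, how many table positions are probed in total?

2

Insert 925: h=2, slot 2 empty -> index 2.
Insert 774: h=7, slot 7 empty -> index 7.
Insert 266: h=6, slot 6 empty -> index 6.
Insert 660: h=10, slot 10 empty -> index 10.
Insert 657: h=7, slot 7 occupied -> index 8.
Table: [—, —, 925, —, —, —, 266, 774, 657, —, 660, —, —]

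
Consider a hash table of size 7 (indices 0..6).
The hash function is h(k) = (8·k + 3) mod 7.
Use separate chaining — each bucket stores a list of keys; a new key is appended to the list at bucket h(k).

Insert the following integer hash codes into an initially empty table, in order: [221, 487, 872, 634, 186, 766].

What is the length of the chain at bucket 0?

5

221 -> bucket 0
487 -> bucket 0 (collision)
872 -> bucket 0 (collision)
634 -> bucket 0 (collision)
186 -> bucket 0 (collision)
766 -> bucket 6
Final buckets:
0: 221 -> 487 -> 872 -> 634 -> 186
1: —
2: —
3: —
4: —
5: —
6: 766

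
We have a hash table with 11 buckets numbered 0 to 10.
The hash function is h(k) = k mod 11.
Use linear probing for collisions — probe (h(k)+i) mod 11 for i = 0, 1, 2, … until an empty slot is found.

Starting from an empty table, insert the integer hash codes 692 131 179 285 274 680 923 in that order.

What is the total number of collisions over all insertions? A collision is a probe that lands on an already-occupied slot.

11

692: h=10 => slot 10
131: h=10, probe 10,0 => slot 0
179: h=3 => slot 3
285: h=10, probe 10,0,1 => slot 1
274: h=10, probe 10,0,1,2 => slot 2
680: h=9 => slot 9
923: h=10, probe 10,0,1,2,3,4 => slot 4
Table: [131, 285, 274, 179, 923, ∅, ∅, ∅, ∅, 680, 692]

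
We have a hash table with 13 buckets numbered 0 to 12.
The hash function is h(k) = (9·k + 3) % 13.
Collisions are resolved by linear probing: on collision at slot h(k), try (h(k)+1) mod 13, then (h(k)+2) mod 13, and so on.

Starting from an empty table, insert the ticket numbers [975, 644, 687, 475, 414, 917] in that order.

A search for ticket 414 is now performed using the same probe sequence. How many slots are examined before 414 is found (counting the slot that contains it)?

2

975 hashes to 3; slot 3 is free → place at 3.
644 hashes to 1; slot 1 is free → place at 1.
687 hashes to 11; slot 11 is free → place at 11.
475 hashes to 1; 1 taken → place at 2.
414 hashes to 11; 11 taken → place at 12.
917 hashes to 1; 1,2,3 taken → place at 4.
Table: [., 644, 475, 975, 917, ., ., ., ., ., ., 687, 414]
Lookup 414: h=11, probe 11,12 → found at 12.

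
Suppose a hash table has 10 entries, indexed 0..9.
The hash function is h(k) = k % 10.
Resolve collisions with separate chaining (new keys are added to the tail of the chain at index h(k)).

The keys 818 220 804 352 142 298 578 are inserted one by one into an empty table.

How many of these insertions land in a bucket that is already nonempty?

3

818 → bucket 8
220 → bucket 0
804 → bucket 4
352 → bucket 2
142 → bucket 2 (collision)
298 → bucket 8 (collision)
578 → bucket 8 (collision)
Final buckets:
0: 220
1: ∅
2: 352 -> 142
3: ∅
4: 804
5: ∅
6: ∅
7: ∅
8: 818 -> 298 -> 578
9: ∅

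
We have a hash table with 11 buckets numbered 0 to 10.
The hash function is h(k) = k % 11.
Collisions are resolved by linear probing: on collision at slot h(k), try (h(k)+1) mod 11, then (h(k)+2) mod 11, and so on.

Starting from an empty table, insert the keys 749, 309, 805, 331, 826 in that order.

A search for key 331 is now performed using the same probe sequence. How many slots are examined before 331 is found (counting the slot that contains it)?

749: h=1 → slot 1
309: h=1, probe 1,2 → slot 2
805: h=2, probe 2,3 → slot 3
331: h=1, probe 1,2,3,4 → slot 4
826: h=1, probe 1,2,3,4,5 → slot 5
Table: [., 749, 309, 805, 331, 826, ., ., ., ., .]
Lookup 331: h=1, probe 1,2,3,4 → found at 4.

4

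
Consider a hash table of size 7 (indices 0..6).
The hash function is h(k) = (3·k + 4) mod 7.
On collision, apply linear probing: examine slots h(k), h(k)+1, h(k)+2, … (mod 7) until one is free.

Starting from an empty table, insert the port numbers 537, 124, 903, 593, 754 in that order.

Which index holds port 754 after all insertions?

537: h=5 => slot 5
124: h=5, probe 5,6 => slot 6
903: h=4 => slot 4
593: h=5, probe 5,6,0 => slot 0
754: h=5, probe 5,6,0,1 => slot 1
Table: [593, 754, —, —, 903, 537, 124]

1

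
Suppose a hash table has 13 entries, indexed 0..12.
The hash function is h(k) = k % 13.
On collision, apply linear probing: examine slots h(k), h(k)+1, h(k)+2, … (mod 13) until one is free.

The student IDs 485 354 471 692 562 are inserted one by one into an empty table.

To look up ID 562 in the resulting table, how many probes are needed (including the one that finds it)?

Insert 485: h=4, slot 4 empty => index 4.
Insert 354: h=3, slot 3 empty => index 3.
Insert 471: h=3, slots 3,4 occupied => index 5.
Insert 692: h=3, slots 3,4,5 occupied => index 6.
Insert 562: h=3, slots 3,4,5,6 occupied => index 7.
Table: [., ., ., 354, 485, 471, 692, 562, ., ., ., ., .]
Lookup 562: h=3, probe 3,4,5,6,7 → found at 7.

5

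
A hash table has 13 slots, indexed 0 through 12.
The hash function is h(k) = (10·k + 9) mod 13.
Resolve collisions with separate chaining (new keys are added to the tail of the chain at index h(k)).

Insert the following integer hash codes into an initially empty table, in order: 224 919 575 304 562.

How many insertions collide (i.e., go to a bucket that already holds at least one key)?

2

224 -> bucket 0
919 -> bucket 8
575 -> bucket 0 (collision)
304 -> bucket 7
562 -> bucket 0 (collision)
Final buckets:
0: 224 -> 575 -> 562
1: ∅
2: ∅
3: ∅
4: ∅
5: ∅
6: ∅
7: 304
8: 919
9: ∅
10: ∅
11: ∅
12: ∅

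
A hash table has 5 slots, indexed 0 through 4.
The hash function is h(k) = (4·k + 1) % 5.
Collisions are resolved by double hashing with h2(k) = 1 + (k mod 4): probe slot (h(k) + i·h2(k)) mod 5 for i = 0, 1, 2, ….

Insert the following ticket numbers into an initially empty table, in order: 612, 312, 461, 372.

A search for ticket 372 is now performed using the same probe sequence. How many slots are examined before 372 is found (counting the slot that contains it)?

3

612: h=4 => slot 4
312: h=4, h2=1, probe 4,0 => slot 0
461: h=0, h2=2, probe 0,2 => slot 2
372: h=4, h2=1, probe 4,0,1 => slot 1
Table: [312, 372, 461, —, 612]
Lookup 372: h=4, h2=1, probe 4,0,1 → found at 1.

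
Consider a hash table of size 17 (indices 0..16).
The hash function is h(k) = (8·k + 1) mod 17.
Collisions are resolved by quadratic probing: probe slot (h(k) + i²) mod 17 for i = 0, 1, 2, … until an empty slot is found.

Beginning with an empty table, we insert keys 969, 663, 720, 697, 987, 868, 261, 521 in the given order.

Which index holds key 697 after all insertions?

5

Insert 969: h=1, slot 1 empty → index 1.
Insert 663: h=1, slot 1 occupied → index 2.
Insert 720: h=15, slot 15 empty → index 15.
Insert 697: h=1, slots 1,2 occupied → index 5.
Insert 987: h=9, slot 9 empty → index 9.
Insert 868: h=9, slot 9 occupied → index 10.
Insert 261: h=15, slot 15 occupied → index 16.
Insert 521: h=4, slot 4 empty → index 4.
Table: [-, 969, 663, -, 521, 697, -, -, -, 987, 868, -, -, -, -, 720, 261]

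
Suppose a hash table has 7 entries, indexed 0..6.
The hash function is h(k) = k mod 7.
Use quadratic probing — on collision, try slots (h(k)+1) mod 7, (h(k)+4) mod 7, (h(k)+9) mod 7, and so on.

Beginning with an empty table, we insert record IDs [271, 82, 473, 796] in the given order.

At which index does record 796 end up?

Insert 271: h=5, slot 5 empty → index 5.
Insert 82: h=5, slot 5 occupied → index 6.
Insert 473: h=4, slot 4 empty → index 4.
Insert 796: h=5, slots 5,6 occupied → index 2.
Table: [., ., 796, ., 473, 271, 82]

2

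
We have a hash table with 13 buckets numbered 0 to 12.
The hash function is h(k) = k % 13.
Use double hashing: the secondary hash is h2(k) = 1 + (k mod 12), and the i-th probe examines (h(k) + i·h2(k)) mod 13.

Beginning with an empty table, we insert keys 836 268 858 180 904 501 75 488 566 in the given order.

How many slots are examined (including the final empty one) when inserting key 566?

Insert 836: h=4, slot 4 empty → index 4.
Insert 268: h=8, slot 8 empty → index 8.
Insert 858: h=0, slot 0 empty → index 0.
Insert 180: h=11, slot 11 empty → index 11.
Insert 904: h=7, slot 7 empty → index 7.
Insert 501: h=7, h2=10, slots 7,4 occupied → index 1.
Insert 75: h=10, slot 10 empty → index 10.
Insert 488: h=7, h2=9, slot 7 occupied → index 3.
Insert 566: h=7, h2=3, slots 7,10,0,3 occupied → index 6.
Table: [858, 501, _, 488, 836, _, 566, 904, 268, _, 75, 180, _]

5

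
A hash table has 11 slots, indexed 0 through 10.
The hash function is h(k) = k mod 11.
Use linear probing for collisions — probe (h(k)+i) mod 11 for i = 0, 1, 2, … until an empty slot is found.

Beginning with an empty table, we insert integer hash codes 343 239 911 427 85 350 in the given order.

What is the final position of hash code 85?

343: h=2 -> slot 2
239: h=8 -> slot 8
911: h=9 -> slot 9
427: h=9, probe 9,10 -> slot 10
85: h=8, probe 8,9,10,0 -> slot 0
350: h=9, probe 9,10,0,1 -> slot 1
Table: [85, 350, 343, ., ., ., ., ., 239, 911, 427]

0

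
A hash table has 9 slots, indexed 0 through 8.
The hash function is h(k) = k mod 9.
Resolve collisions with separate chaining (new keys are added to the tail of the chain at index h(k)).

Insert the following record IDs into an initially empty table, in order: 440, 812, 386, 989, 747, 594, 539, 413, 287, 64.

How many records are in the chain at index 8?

440 → bucket 8
812 → bucket 2
386 → bucket 8 (collision)
989 → bucket 8 (collision)
747 → bucket 0
594 → bucket 0 (collision)
539 → bucket 8 (collision)
413 → bucket 8 (collision)
287 → bucket 8 (collision)
64 → bucket 1
Final buckets:
0: 747 -> 594
1: 64
2: 812
3: —
4: —
5: —
6: —
7: —
8: 440 -> 386 -> 989 -> 539 -> 413 -> 287

6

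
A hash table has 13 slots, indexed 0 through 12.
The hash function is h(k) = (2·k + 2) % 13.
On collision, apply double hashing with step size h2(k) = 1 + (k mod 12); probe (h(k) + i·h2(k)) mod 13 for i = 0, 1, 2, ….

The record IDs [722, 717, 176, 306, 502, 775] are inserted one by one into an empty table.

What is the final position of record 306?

722: h=3 → slot 3
717: h=6 → slot 6
176: h=3, h2=9, probe 3,12 → slot 12
306: h=3, h2=7, probe 3,10 → slot 10
502: h=5 → slot 5
775: h=5, h2=8, probe 5,0 → slot 0
Table: [775, _, _, 722, _, 502, 717, _, _, _, 306, _, 176]

10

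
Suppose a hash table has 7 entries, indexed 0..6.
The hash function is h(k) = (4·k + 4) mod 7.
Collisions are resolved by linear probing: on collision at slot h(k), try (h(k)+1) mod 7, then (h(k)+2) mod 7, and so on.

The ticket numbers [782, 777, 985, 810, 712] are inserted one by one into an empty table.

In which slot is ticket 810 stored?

6

782: h=3 => slot 3
777: h=4 => slot 4
985: h=3, probe 3,4,5 => slot 5
810: h=3, probe 3,4,5,6 => slot 6
712: h=3, probe 3,4,5,6,0 => slot 0
Table: [712, ∅, ∅, 782, 777, 985, 810]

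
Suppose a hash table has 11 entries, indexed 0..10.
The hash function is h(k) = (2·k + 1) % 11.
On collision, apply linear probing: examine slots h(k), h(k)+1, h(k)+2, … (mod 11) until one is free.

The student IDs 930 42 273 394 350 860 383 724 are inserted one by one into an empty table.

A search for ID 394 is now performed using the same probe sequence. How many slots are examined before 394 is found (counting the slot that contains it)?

930: h=2 -> slot 2
42: h=8 -> slot 8
273: h=8, probe 8,9 -> slot 9
394: h=8, probe 8,9,10 -> slot 10
350: h=8, probe 8,9,10,0 -> slot 0
860: h=5 -> slot 5
383: h=8, probe 8,9,10,0,1 -> slot 1
724: h=8, probe 8,9,10,0,1,2,3 -> slot 3
Table: [350, 383, 930, 724, —, 860, —, —, 42, 273, 394]
Lookup 394: h=8, probe 8,9,10 → found at 10.

3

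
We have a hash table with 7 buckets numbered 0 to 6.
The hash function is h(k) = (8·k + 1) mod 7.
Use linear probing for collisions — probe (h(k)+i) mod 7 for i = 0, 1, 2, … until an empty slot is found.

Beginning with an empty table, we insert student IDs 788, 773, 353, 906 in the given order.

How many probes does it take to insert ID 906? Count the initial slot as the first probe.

Insert 788: h=5, slot 5 empty -> index 5.
Insert 773: h=4, slot 4 empty -> index 4.
Insert 353: h=4, slots 4,5 occupied -> index 6.
Insert 906: h=4, slots 4,5,6 occupied -> index 0.
Table: [906, -, -, -, 773, 788, 353]

4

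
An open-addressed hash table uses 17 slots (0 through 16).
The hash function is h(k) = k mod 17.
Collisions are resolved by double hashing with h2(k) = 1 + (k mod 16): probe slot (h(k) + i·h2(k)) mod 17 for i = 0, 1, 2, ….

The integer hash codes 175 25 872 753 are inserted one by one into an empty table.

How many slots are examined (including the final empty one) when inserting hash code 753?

Insert 175: h=5, slot 5 empty -> index 5.
Insert 25: h=8, slot 8 empty -> index 8.
Insert 872: h=5, h2=9, slot 5 occupied -> index 14.
Insert 753: h=5, h2=2, slot 5 occupied -> index 7.
Table: [., ., ., ., ., 175, ., 753, 25, ., ., ., ., ., 872, ., .]

2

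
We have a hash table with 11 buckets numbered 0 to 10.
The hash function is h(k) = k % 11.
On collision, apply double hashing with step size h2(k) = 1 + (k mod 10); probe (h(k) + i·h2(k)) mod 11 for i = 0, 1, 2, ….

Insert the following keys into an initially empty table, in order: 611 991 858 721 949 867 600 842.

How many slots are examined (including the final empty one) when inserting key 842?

4

611: h=6 → slot 6
991: h=1 → slot 1
858: h=0 → slot 0
721: h=6, h2=2, probe 6,8 → slot 8
949: h=3 → slot 3
867: h=9 → slot 9
600: h=6, h2=1, probe 6,7 → slot 7
842: h=6, h2=3, probe 6,9,1,4 → slot 4
Table: [858, 991, -, 949, 842, -, 611, 600, 721, 867, -]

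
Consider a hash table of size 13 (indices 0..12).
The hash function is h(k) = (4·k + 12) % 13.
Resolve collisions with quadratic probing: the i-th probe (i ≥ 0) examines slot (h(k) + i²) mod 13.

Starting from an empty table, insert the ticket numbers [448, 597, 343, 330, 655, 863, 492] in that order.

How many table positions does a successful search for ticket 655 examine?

Insert 448: h=10, slot 10 empty => index 10.
Insert 597: h=8, slot 8 empty => index 8.
Insert 343: h=6, slot 6 empty => index 6.
Insert 330: h=6, slot 6 occupied => index 7.
Insert 655: h=6, slots 6,7,10 occupied => index 2.
Insert 863: h=6, slots 6,7,10,2 occupied => index 9.
Insert 492: h=4, slot 4 empty => index 4.
Table: [∅, ∅, 655, ∅, 492, ∅, 343, 330, 597, 863, 448, ∅, ∅]
Lookup 655: h=6, probe 6,7,10,2 → found at 2.

4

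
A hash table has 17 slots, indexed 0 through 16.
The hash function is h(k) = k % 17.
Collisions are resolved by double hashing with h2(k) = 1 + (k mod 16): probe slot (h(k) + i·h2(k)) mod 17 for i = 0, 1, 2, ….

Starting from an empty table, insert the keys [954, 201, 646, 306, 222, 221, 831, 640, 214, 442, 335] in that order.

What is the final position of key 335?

954 hashes to 2; slot 2 is free -> place at 2.
201 hashes to 14; slot 14 is free -> place at 14.
646 hashes to 0; slot 0 is free -> place at 0.
306 hashes to 0, h2=3; 0 taken -> place at 3.
222 hashes to 1; slot 1 is free -> place at 1.
221 hashes to 0, h2=14; 0,14 taken -> place at 11.
831 hashes to 15; slot 15 is free -> place at 15.
640 hashes to 11, h2=1; 11 taken -> place at 12.
214 hashes to 10; slot 10 is free -> place at 10.
442 hashes to 0, h2=11; 0,11 taken -> place at 5.
335 hashes to 12, h2=16; 12,11,10 taken -> place at 9.
Table: [646, 222, 954, 306, —, 442, —, —, —, 335, 214, 221, 640, —, 201, 831, —]

9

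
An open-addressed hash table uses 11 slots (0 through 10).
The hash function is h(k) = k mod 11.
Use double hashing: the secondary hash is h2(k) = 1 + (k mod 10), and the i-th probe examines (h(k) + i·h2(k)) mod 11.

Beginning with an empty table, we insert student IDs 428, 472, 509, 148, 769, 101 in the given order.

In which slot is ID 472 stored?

Insert 428: h=10, slot 10 empty -> index 10.
Insert 472: h=10, h2=3, slot 10 occupied -> index 2.
Insert 509: h=3, slot 3 empty -> index 3.
Insert 148: h=5, slot 5 empty -> index 5.
Insert 769: h=10, h2=10, slot 10 occupied -> index 9.
Insert 101: h=2, h2=2, slot 2 occupied -> index 4.
Table: [∅, ∅, 472, 509, 101, 148, ∅, ∅, ∅, 769, 428]

2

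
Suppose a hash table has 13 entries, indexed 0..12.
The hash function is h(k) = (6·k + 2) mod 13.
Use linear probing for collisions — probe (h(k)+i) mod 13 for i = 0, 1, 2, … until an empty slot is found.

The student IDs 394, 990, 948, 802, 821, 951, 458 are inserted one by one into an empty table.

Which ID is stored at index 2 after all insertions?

821

394: h=0 => slot 0
990: h=1 => slot 1
948: h=9 => slot 9
802: h=4 => slot 4
821: h=1, probe 1,2 => slot 2
951: h=1, probe 1,2,3 => slot 3
458: h=7 => slot 7
Table: [394, 990, 821, 951, 802, —, —, 458, —, 948, —, —, —]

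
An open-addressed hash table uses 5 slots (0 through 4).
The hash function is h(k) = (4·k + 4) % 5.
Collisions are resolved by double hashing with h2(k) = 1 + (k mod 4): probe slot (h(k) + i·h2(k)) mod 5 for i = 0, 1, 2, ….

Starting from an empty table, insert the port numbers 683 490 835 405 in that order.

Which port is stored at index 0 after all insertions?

683 hashes to 1; slot 1 is free => place at 1.
490 hashes to 4; slot 4 is free => place at 4.
835 hashes to 4, h2=4; 4 taken => place at 3.
405 hashes to 4, h2=2; 4,1,3 taken => place at 0.
Table: [405, 683, —, 835, 490]

405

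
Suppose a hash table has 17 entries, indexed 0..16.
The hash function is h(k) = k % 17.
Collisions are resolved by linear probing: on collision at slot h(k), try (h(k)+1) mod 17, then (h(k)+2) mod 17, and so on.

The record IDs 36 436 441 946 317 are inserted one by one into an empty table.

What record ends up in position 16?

36 hashes to 2; slot 2 is free → place at 2.
436 hashes to 11; slot 11 is free → place at 11.
441 hashes to 16; slot 16 is free → place at 16.
946 hashes to 11; 11 taken → place at 12.
317 hashes to 11; 11,12 taken → place at 13.
Table: [—, —, 36, —, —, —, —, —, —, —, —, 436, 946, 317, —, —, 441]

441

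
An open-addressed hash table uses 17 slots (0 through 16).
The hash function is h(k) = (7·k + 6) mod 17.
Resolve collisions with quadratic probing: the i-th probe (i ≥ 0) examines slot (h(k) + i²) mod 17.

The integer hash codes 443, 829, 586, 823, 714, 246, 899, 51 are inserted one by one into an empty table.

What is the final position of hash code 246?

Insert 443: h=13, slot 13 empty → index 13.
Insert 829: h=12, slot 12 empty → index 12.
Insert 586: h=11, slot 11 empty → index 11.
Insert 823: h=4, slot 4 empty → index 4.
Insert 714: h=6, slot 6 empty → index 6.
Insert 246: h=11, slots 11,12 occupied → index 15.
Insert 899: h=9, slot 9 empty → index 9.
Insert 51: h=6, slot 6 occupied → index 7.
Table: [_, _, _, _, 823, _, 714, 51, _, 899, _, 586, 829, 443, _, 246, _]

15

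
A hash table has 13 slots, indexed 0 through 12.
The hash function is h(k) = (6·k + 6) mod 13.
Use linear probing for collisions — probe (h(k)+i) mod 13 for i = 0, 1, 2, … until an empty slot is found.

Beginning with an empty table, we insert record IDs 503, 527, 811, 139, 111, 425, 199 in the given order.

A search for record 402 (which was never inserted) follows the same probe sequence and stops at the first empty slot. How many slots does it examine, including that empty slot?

2

Insert 503: h=8, slot 8 empty → index 8.
Insert 527: h=9, slot 9 empty → index 9.
Insert 811: h=10, slot 10 empty → index 10.
Insert 139: h=8, slots 8,9,10 occupied → index 11.
Insert 111: h=9, slots 9,10,11 occupied → index 12.
Insert 425: h=8, slots 8,9,10,11,12 occupied → index 0.
Insert 199: h=4, slot 4 empty → index 4.
Table: [425, —, —, —, 199, —, —, —, 503, 527, 811, 139, 111]
Lookup 402: h=0, probe 0,1 → slot 1 empty, not found.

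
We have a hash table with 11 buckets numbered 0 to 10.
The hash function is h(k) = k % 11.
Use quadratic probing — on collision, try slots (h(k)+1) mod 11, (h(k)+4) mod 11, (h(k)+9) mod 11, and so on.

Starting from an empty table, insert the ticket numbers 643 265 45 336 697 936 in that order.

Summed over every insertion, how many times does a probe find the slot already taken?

643: h=5 => slot 5
265: h=1 => slot 1
45: h=1, probe 1,2 => slot 2
336: h=6 => slot 6
697: h=4 => slot 4
936: h=1, probe 1,2,5,10 => slot 10
Table: [_, 265, 45, _, 697, 643, 336, _, _, _, 936]

4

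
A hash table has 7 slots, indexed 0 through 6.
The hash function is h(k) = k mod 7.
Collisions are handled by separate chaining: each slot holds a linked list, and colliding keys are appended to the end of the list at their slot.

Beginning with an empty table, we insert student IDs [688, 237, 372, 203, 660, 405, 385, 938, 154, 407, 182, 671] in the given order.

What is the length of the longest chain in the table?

Insert 688: h=2, bucket 2 empty -> new chain.
Insert 237: h=6, bucket 6 empty -> new chain.
Insert 372: h=1, bucket 1 empty -> new chain.
Insert 203: h=0, bucket 0 empty -> new chain.
Insert 660: h=2, bucket 2 nonempty -> append to chain.
Insert 405: h=6, bucket 6 nonempty -> append to chain.
Insert 385: h=0, bucket 0 nonempty -> append to chain.
Insert 938: h=0, bucket 0 nonempty -> append to chain.
Insert 154: h=0, bucket 0 nonempty -> append to chain.
Insert 407: h=1, bucket 1 nonempty -> append to chain.
Insert 182: h=0, bucket 0 nonempty -> append to chain.
Insert 671: h=6, bucket 6 nonempty -> append to chain.
Final buckets:
0: 203 -> 385 -> 938 -> 154 -> 182
1: 372 -> 407
2: 688 -> 660
3: -
4: -
5: -
6: 237 -> 405 -> 671

5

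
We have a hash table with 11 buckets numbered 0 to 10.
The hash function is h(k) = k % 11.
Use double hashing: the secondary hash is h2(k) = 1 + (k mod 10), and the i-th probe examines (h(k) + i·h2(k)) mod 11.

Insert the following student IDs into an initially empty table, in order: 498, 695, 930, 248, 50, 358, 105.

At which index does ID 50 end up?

498: h=3 -> slot 3
695: h=2 -> slot 2
930: h=6 -> slot 6
248: h=6, h2=9, probe 6,4 -> slot 4
50: h=6, h2=1, probe 6,7 -> slot 7
358: h=6, h2=9, probe 6,4,2,0 -> slot 0
105: h=6, h2=6, probe 6,1 -> slot 1
Table: [358, 105, 695, 498, 248, _, 930, 50, _, _, _]

7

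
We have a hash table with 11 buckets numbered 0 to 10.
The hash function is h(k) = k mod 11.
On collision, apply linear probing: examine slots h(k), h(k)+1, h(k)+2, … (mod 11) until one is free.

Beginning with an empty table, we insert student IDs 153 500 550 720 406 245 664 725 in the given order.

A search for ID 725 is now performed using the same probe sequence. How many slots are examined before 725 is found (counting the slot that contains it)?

4

153: h=10 -> slot 10
500: h=5 -> slot 5
550: h=0 -> slot 0
720: h=5, probe 5,6 -> slot 6
406: h=10, probe 10,0,1 -> slot 1
245: h=3 -> slot 3
664: h=4 -> slot 4
725: h=10, probe 10,0,1,2 -> slot 2
Table: [550, 406, 725, 245, 664, 500, 720, -, -, -, 153]
Lookup 725: h=10, probe 10,0,1,2 → found at 2.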